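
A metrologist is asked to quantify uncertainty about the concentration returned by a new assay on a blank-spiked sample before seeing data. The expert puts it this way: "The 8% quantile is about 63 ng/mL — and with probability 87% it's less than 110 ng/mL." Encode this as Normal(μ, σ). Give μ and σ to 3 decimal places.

For Normal(μ,σ), the p-quantile is μ + z_p·σ. Here z_{0.08} = -1.405, z_{0.87} = 1.126.
So 63 = μ − 1.405σ and 110 = μ + 1.126σ.
Subtracting: σ = (110 − 63)/(1.126 − (-1.405)) = 18.566.
Then μ = 63 − (-1.405)·18.566 = 89.087.

μ = 89.087, σ = 18.566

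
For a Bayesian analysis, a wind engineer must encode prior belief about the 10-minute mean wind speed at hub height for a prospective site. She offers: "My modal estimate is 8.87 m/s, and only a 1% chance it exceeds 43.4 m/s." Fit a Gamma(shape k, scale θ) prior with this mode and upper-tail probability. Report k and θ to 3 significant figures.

Gamma(k,θ) with k>1 has mode (k−1)θ, so θ = 8.87/(k−1).
Need P(X < 43.4) = 0.99 with θ tied to k this way. Start at k = 2, θ = 8.87: P(X<43.4) ≈ 0.956.
Too low — raise k to concentrate. Iterating converges to k ≈ 2.57.
Then θ = 8.87/(2.57−1) ≈ 5.67.

k ≈ 2.57, θ ≈ 5.67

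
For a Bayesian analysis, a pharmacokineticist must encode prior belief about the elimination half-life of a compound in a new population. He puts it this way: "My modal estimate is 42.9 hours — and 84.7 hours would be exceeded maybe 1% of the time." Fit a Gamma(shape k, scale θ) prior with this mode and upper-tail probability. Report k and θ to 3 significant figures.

k ≈ 11.6, θ ≈ 4.03

Gamma(k,θ) with k>1 has mode (k−1)θ, so θ = 42.9/(k−1).
Need P(X < 84.7) = 0.99 with θ tied to k this way. Start at k = 2, θ = 42.9: P(X<84.7) ≈ 0.587.
Too low — raise k to concentrate. Iterating converges to k ≈ 11.6.
Then θ = 42.9/(11.6−1) ≈ 4.03.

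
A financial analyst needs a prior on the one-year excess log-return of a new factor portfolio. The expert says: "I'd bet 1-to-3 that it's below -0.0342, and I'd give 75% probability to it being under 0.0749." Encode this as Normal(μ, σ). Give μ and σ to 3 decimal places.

μ = 0.020, σ = 0.081

The p-quantile of Normal(μ,σ) is μ + z_p·σ, with z_{0.25} = -0.6745 and z_{0.75} = 0.6745.
Eliminate σ: μ = (z₂·x₁ − z₁·x₂)/(z₂ − z₁) = (0.6745·-0.0342 − (-0.6745)·0.0749)/1.349 = 0.020.
Then σ = (x₂ − x₁)/(z₂ − z₁) = (0.0749 − -0.0342)/1.349 = 0.081.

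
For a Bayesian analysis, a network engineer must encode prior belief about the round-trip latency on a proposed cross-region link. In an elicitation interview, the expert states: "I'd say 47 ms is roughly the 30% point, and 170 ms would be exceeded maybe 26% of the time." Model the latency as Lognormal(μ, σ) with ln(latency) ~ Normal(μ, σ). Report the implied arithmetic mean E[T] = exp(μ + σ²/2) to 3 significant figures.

E[T] ≈ 153 ms

If T ~ Lognormal(μ,σ) then ln T ~ Normal(μ,σ), so the p-quantile of ln T is μ + z_p·σ.
ln(47) = 3.85 and ln(170) = 5.136; z_{0.3} = -0.5244, z_{0.74} = 0.6433.
σ = (5.136 − 3.85)/(0.6433 − (-0.5244)) = 1.101.
μ = 3.85 − (-0.5244)·1.101 = 4.427.
E[T] = exp(μ + σ²/2) = exp(4.427 + 0.6061) = 153 ms.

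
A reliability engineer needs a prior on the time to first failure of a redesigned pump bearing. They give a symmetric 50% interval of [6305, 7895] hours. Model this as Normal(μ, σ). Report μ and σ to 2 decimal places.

A symmetric 50% interval runs μ ± z·σ with z = 0.6745.
Half-width = 795, so σ = 795/0.6745 = 1178.67.
μ is the interval midpoint, 7100.00.

μ = 7100.00, σ = 1178.67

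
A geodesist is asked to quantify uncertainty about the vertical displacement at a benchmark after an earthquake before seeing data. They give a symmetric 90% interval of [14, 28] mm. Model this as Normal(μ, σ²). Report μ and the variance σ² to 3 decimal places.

μ = 21.000, σ² = 18.111

A symmetric 90% interval runs μ ± z·σ with z = 1.645.
Half-width = 7, so σ = 7/1.645 = 4.2557 and σ² = 18.111.
μ is the interval midpoint, 21.000.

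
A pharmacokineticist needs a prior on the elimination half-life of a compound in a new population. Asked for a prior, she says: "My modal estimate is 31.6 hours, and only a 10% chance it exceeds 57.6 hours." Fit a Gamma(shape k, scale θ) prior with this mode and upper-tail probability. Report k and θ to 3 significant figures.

k ≈ 6.29, θ ≈ 5.98

Gamma(k,θ) with k>1 has mode (k−1)θ, so θ = 31.6/(k−1).
Need P(X < 57.6) = 0.9 with θ tied to k this way. Start at k = 2, θ = 31.6: P(X<57.6) ≈ 0.544.
Too low — raise k to concentrate. Iterating converges to k ≈ 6.29.
Then θ = 31.6/(6.29−1) ≈ 5.98.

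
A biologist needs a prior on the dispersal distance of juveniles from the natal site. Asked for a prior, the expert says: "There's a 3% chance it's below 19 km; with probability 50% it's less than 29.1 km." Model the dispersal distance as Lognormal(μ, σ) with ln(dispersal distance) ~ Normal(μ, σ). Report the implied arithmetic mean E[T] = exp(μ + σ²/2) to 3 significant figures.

E[T] ≈ 29.9 km

If T ~ Lognormal(μ,σ) then ln T ~ Normal(μ,σ), so the p-quantile of ln T is μ + z_p·σ.
ln(19) = 2.944 and ln(29.1) = 3.371; z_{0.03} = -1.881, z_{0.5} = 0.
σ = (3.371 − 2.944)/(0 − (-1.881)) = 0.227.
μ = 2.944 − (-1.881)·0.227 = 3.371.
E[T] = exp(μ + σ²/2) = exp(3.371 + 0.0257) = 29.9 km.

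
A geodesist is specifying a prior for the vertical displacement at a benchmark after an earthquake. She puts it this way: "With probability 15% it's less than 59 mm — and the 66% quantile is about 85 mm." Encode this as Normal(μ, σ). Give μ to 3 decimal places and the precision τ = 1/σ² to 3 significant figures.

μ = 77.598, τ = 0.00311

For Normal(μ,σ), the p-quantile is μ + z_p·σ. Here z_{0.15} = -1.036, z_{0.66} = 0.4125.
So 59 = μ − 1.036σ and 85 = μ + 0.4125σ.
Subtracting: σ = (85 − 59)/(0.4125 − (-1.036)) = 17.945.
Then μ = 59 − (-1.036)·17.945 = 77.598.
Precision τ = 1/σ² = 1/17.94² = 0.00311.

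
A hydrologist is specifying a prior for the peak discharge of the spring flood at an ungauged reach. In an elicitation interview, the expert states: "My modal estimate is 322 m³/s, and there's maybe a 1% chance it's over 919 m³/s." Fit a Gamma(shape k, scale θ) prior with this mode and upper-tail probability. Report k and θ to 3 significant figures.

k ≈ 5.14, θ ≈ 77.7

Gamma(k,θ) with k>1 has mode (k−1)θ, so θ = 322/(k−1).
Need P(X < 919) = 0.99 with θ tied to k this way. Start at k = 2, θ = 322: P(X<919) ≈ 0.778.
Too low — raise k to concentrate. Iterating converges to k ≈ 5.14.
Then θ = 322/(5.14−1) ≈ 77.7.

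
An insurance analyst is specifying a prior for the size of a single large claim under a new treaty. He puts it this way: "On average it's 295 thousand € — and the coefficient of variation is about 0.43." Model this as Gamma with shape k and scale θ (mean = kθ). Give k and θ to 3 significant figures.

For Gamma(k, scale θ): mean = kθ, variance = kθ², so CV = 1/√k.
CV = 0.43, hence k = 1/CV² = 5.41.
Then θ = mean/k = 295/5.41 = 54.5.

k ≈ 5.41, θ ≈ 54.5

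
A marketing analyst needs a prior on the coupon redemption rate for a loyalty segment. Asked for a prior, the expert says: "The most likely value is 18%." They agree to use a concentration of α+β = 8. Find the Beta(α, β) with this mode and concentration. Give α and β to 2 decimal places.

For α,β > 1 the Beta mode is (α−1)/(α+β−2). With α+β = 8, the mode is (α−1)/6.
Set (α−1)/6 = 0.18 → α = 1 + 0.18·6 = 2.08.
β = 8 − α = 5.92.

α = 2.08, β = 5.92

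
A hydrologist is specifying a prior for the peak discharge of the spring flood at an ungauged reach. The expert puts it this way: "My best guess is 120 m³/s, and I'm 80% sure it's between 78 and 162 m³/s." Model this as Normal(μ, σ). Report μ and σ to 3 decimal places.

μ = 120.000, σ = 32.773

A symmetric 80% interval runs μ ± z·σ with z = 1.282.
Half-width = 42, so σ = 42/1.282 = 32.773.
μ is the stated best guess, 120.000.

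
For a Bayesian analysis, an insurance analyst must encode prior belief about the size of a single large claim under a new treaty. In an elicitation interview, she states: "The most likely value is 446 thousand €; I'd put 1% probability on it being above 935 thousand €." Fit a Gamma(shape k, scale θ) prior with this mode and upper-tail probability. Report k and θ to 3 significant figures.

k ≈ 9.88, θ ≈ 50.2

Gamma(k,θ) with k>1 has mode (k−1)θ, so θ = 446/(k−1).
Need P(X < 935) = 0.99 with θ tied to k this way. Start at k = 2, θ = 446: P(X<935) ≈ 0.619.
Too low — raise k to concentrate. Iterating converges to k ≈ 9.88.
Then θ = 446/(9.88−1) ≈ 50.2.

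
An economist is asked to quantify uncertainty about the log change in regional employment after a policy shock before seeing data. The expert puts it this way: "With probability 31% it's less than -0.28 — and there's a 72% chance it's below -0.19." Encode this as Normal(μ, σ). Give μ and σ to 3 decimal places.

μ = -0.239, σ = 0.083

The p-quantile of Normal(μ,σ) is μ + z_p·σ, with z_{0.31} = -0.4959 and z_{0.72} = 0.5828.
Eliminate σ: μ = (z₂·x₁ − z₁·x₂)/(z₂ − z₁) = (0.5828·-0.28 − (-0.4959)·-0.19)/1.079 = -0.239.
Then σ = (x₂ − x₁)/(z₂ − z₁) = (-0.19 − -0.28)/1.079 = 0.083.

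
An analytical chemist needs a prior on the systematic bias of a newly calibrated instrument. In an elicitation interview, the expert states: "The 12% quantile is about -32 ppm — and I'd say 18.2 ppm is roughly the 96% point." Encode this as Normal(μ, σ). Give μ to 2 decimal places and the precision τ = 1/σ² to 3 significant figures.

For Normal(μ,σ), the p-quantile is μ + z_p·σ. Here z_{0.12} = -1.175, z_{0.96} = 1.751.
So -32 = μ − 1.175σ and 18.2 = μ + 1.751σ.
Subtracting: σ = (18.2 − -32)/(1.751 − (-1.175)) = 17.16.
Then μ = -32 − (-1.175)·17.16 = -11.84.
Precision τ = 1/σ² = 1/17.16² = 0.0034.

μ = -11.84, τ = 0.0034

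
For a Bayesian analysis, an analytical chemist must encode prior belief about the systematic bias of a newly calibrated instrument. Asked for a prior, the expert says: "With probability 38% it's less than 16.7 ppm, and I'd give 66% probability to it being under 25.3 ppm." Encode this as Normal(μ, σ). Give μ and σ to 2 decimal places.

For Normal(μ,σ), the p-quantile is μ + z_p·σ. Here z_{0.38} = -0.3055, z_{0.66} = 0.4125.
So 16.7 = μ − 0.3055σ and 25.3 = μ + 0.4125σ.
Subtracting: σ = (25.3 − 16.7)/(0.4125 − (-0.3055)) = 11.98.
Then μ = 16.7 − (-0.3055)·11.98 = 20.36.

μ = 20.36, σ = 11.98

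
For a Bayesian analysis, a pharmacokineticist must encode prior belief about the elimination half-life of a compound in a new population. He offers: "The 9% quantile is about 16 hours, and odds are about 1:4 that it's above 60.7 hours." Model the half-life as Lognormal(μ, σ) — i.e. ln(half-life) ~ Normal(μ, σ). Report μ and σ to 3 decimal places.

If T ~ Lognormal(μ,σ) then ln T ~ Normal(μ,σ), so the p-quantile of ln T is μ + z_p·σ.
ln(16) = 2.773 and ln(60.7) = 4.106; z_{0.09} = -1.341, z_{0.8} = 0.8416.
σ = (4.106 − 2.773)/(0.8416 − (-1.341)) = 0.611.
μ = 2.773 − (-1.341)·0.611 = 3.592.

μ ≈ 3.592, σ ≈ 0.611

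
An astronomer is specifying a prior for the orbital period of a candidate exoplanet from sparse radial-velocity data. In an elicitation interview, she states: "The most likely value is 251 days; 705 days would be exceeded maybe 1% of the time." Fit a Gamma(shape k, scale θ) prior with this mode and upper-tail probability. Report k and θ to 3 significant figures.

Gamma(k,θ) with k>1 has mode (k−1)θ, so θ = 251/(k−1).
Need P(X < 705) = 0.99 with θ tied to k this way. Start at k = 2, θ = 251: P(X<705) ≈ 0.770.
Too low — raise k to concentrate. Iterating converges to k ≈ 5.29.
Then θ = 251/(5.29−1) ≈ 58.5.

k ≈ 5.29, θ ≈ 58.5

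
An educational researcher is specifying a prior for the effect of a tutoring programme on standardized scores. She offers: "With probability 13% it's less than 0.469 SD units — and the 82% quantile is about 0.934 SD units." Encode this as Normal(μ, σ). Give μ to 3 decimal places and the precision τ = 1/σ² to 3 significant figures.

For Normal(μ,σ), the p-quantile is μ + z_p·σ. Here z_{0.13} = -1.126, z_{0.82} = 0.9154.
So 0.469 = μ − 1.126σ and 0.934 = μ + 0.9154σ.
Subtracting: σ = (0.934 − 0.469)/(0.9154 − (-1.126)) = 0.228.
Then μ = 0.469 − (-1.126)·0.228 = 0.726.
Precision τ = 1/σ² = 1/0.2277² = 19.3.

μ = 0.726, τ = 19.3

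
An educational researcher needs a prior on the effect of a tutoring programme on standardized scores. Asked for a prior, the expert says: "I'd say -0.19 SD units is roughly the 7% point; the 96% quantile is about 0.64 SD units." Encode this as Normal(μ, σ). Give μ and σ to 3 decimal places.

For Normal(μ,σ), the p-quantile is μ + z_p·σ. Here z_{0.07} = -1.476, z_{0.96} = 1.751.
So -0.19 = μ − 1.476σ and 0.64 = μ + 1.751σ.
Subtracting: σ = (0.64 − -0.19)/(1.751 − (-1.476)) = 0.257.
Then μ = -0.19 − (-1.476)·0.257 = 0.190.

μ = 0.190, σ = 0.257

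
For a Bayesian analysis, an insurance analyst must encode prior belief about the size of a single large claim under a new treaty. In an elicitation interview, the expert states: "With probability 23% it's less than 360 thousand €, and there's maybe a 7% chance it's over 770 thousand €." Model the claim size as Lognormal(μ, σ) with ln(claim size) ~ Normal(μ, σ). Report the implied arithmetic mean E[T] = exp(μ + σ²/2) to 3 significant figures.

If T ~ Lognormal(μ,σ) then ln T ~ Normal(μ,σ), so the p-quantile of ln T is μ + z_p·σ.
ln(360) = 5.886 and ln(770) = 6.646; z_{0.23} = -0.7388, z_{0.93} = 1.476.
σ = (6.646 − 5.886)/(1.476 − (-0.7388)) = 0.343.
μ = 5.886 − (-0.7388)·0.343 = 6.140.
E[T] = exp(μ + σ²/2) = exp(6.140 + 0.0589) = 492 thousand €.

E[T] ≈ 492 thousand €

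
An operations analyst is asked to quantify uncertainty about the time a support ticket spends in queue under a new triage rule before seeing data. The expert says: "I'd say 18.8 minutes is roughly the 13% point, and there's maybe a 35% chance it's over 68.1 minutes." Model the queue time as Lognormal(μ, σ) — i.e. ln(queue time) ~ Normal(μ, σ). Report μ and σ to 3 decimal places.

μ ≈ 3.893, σ ≈ 0.851

If T ~ Lognormal(μ,σ) then ln T ~ Normal(μ,σ), so the p-quantile of ln T is μ + z_p·σ.
ln(18.8) = 2.934 and ln(68.1) = 4.221; z_{0.13} = -1.126, z_{0.65} = 0.3853.
σ = (4.221 − 2.934)/(0.3853 − (-1.126)) = 0.851.
μ = 2.934 − (-1.126)·0.851 = 3.893.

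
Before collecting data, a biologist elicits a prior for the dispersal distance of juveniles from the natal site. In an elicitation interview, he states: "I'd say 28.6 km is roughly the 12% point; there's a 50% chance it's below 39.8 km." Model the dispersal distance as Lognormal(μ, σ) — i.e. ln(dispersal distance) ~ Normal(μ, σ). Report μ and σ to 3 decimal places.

If T ~ Lognormal(μ,σ) then ln T ~ Normal(μ,σ), so the p-quantile of ln T is μ + z_p·σ.
ln(28.6) = 3.353 and ln(39.8) = 3.684; z_{0.12} = -1.175, z_{0.5} = 0.
σ = (3.684 − 3.353)/(0 − (-1.175)) = 0.281.
μ = 3.353 − (-1.175)·0.281 = 3.684.

μ ≈ 3.684, σ ≈ 0.281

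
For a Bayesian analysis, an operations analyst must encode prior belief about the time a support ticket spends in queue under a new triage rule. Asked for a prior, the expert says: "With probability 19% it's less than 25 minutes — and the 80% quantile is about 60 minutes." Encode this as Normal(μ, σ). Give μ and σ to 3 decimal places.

μ = 42.869, σ = 20.355

For Normal(μ,σ), the p-quantile is μ + z_p·σ. Here z_{0.19} = -0.8779, z_{0.8} = 0.8416.
So 25 = μ − 0.8779σ and 60 = μ + 0.8416σ.
Subtracting: σ = (60 − 25)/(0.8416 − (-0.8779)) = 20.355.
Then μ = 25 − (-0.8779)·20.355 = 42.869.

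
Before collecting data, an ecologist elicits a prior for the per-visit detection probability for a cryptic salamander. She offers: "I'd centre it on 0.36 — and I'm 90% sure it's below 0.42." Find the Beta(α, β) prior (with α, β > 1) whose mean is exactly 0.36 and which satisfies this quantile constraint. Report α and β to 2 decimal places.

With mean 0.36 fixed, write α = 0.36s, β = 0.64s where s = α+β.
Need P(θ < 0.42) = 0.9 under Beta(0.36s, 0.64s). Normal approximation: (q−m)/√(m(1−m)/s) ≈ z_{0.9} = 1.28, so s ≈ 0.36·0.64·(1.28)²/(0.42−0.36)² = 105.1.
At s = 105.1: P(θ<0.42) ≈ 0.898. Adjusting to match 0.9 gives s ≈ 106.71.
So α = 0.36·106.71 ≈ 38.42, β = 0.64·106.71 ≈ 68.29.

α ≈ 38.42, β ≈ 68.29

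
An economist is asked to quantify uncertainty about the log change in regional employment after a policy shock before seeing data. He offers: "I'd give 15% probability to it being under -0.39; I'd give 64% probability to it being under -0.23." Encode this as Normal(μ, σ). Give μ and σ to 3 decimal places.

μ = -0.271, σ = 0.115

For Normal(μ,σ), the p-quantile is μ + z_p·σ. Here z_{0.15} = -1.036, z_{0.64} = 0.3585.
So -0.39 = μ − 1.036σ and -0.23 = μ + 0.3585σ.
Subtracting: σ = (-0.23 − -0.39)/(0.3585 − (-1.036)) = 0.115.
Then μ = -0.39 − (-1.036)·0.115 = -0.271.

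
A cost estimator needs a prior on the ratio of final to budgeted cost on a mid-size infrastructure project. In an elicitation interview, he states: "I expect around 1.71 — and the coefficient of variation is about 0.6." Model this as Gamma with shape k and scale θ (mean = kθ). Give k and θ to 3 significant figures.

k ≈ 2.78, θ ≈ 0.616

For Gamma(k, scale θ): mean = kθ, variance = kθ², so CV = 1/√k.
CV = 0.6, hence k = 1/CV² = 2.78.
Then θ = mean/k = 1.71/2.78 = 0.616.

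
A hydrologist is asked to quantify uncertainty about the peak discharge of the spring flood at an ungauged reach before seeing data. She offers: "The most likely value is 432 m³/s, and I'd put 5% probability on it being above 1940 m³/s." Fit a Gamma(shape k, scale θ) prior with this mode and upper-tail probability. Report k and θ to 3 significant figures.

Gamma(k,θ) with k>1 has mode (k−1)θ, so θ = 432/(k−1).
Need P(X < 1940) = 0.95 with θ tied to k this way. Start at k = 2, θ = 432: P(X<1940) ≈ 0.938.
Too low — raise k to concentrate. Iterating converges to k ≈ 2.09.
Then θ = 432/(2.09−1) ≈ 397.

k ≈ 2.09, θ ≈ 397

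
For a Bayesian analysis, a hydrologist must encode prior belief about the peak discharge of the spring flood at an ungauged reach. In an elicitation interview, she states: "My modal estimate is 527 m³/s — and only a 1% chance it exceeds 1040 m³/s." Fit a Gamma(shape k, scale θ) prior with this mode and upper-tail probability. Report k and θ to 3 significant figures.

k ≈ 11.7, θ ≈ 49.5

Gamma(k,θ) with k>1 has mode (k−1)θ, so θ = 527/(k−1).
Need P(X < 1040) = 0.99 with θ tied to k this way. Start at k = 2, θ = 527: P(X<1040) ≈ 0.587.
Too low — raise k to concentrate. Iterating converges to k ≈ 11.7.
Then θ = 527/(11.7−1) ≈ 49.5.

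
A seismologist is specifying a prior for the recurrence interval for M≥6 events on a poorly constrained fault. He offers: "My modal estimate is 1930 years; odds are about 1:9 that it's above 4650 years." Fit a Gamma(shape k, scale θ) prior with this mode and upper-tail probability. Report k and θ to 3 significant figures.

k ≈ 3.49, θ ≈ 776

Gamma(k,θ) with k>1 has mode (k−1)θ, so θ = 1930/(k−1).
Need P(X < 4650) = 0.9 with θ tied to k this way. Start at k = 2, θ = 1930: P(X<4650) ≈ 0.694.
Too low — raise k to concentrate. Iterating converges to k ≈ 3.49.
Then θ = 1930/(3.49−1) ≈ 776.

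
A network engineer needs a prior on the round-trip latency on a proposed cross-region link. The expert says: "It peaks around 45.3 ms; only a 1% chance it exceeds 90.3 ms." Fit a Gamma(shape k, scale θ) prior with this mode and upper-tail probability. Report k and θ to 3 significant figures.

Gamma(k,θ) with k>1 has mode (k−1)θ, so θ = 45.3/(k−1).
Need P(X < 90.3) = 0.99 with θ tied to k this way. Start at k = 2, θ = 45.3: P(X<90.3) ≈ 0.592.
Too low — raise k to concentrate. Iterating converges to k ≈ 11.3.
Then θ = 45.3/(11.3−1) ≈ 4.39.

k ≈ 11.3, θ ≈ 4.39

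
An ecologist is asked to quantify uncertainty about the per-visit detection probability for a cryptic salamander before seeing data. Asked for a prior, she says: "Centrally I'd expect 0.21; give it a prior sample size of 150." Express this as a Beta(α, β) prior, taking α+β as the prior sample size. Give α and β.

Under the effective-sample-size interpretation, Beta(α, β) has prior mean α/(α+β) and prior sample size α+β.
So α+β = 150 and α/(α+β) = 0.21, giving α = 0.21·150 = 31.5 and β = 150 − 31.5 = 118.5.

α = 31.5, β = 118.5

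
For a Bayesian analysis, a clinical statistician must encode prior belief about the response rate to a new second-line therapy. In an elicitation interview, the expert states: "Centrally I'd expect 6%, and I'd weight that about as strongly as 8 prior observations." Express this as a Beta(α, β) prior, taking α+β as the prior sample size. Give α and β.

α = 0.48, β = 7.52

Under the effective-sample-size interpretation, Beta(α, β) has prior mean α/(α+β) and prior sample size α+β.
So α+β = 8 and α/(α+β) = 0.06, giving α = 0.06·8 = 0.48 and β = 8 − 0.48 = 7.52.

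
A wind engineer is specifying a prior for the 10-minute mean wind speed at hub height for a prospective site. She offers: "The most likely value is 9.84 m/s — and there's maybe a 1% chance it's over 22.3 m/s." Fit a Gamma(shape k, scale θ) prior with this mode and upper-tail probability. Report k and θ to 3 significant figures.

Gamma(k,θ) with k>1 has mode (k−1)θ, so θ = 9.84/(k−1).
Need P(X < 22.3) = 0.99 with θ tied to k this way. Start at k = 2, θ = 9.84: P(X<22.3) ≈ 0.661.
Too low — raise k to concentrate. Iterating converges to k ≈ 8.16.
Then θ = 9.84/(8.16−1) ≈ 1.37.

k ≈ 8.16, θ ≈ 1.37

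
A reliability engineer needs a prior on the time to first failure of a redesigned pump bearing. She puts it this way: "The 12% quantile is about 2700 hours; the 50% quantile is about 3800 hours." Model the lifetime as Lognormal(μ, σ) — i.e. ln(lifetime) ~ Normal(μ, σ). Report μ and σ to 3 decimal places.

μ ≈ 8.243, σ ≈ 0.291

If T ~ Lognormal(μ,σ) then ln T ~ Normal(μ,σ), so the p-quantile of ln T is μ + z_p·σ.
ln(2700) = 7.901 and ln(3800) = 8.243; z_{0.12} = -1.175, z_{0.5} = 0.
σ = (8.243 − 7.901)/(0 − (-1.175)) = 0.291.
μ = 7.901 − (-1.175)·0.291 = 8.243.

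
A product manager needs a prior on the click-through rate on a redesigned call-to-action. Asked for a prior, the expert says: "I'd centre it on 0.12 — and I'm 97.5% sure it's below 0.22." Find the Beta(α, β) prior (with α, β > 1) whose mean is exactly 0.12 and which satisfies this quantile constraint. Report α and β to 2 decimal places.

With mean 0.12 fixed, write α = 0.12s, β = 0.88s where s = α+β.
Need P(θ < 0.22) = 0.975 under Beta(0.12s, 0.88s). Normal approximation: (q−m)/√(m(1−m)/s) ≈ z_{0.975} = 1.96, so s ≈ 0.12·0.88·(1.96)²/(0.22−0.12)² = 40.6.
At s = 40.6: P(θ<0.22) ≈ 0.960. Adjusting to match 0.975 gives s ≈ 52.09.
So α = 0.12·52.09 ≈ 6.25, β = 0.88·52.09 ≈ 45.84.

α ≈ 6.25, β ≈ 45.84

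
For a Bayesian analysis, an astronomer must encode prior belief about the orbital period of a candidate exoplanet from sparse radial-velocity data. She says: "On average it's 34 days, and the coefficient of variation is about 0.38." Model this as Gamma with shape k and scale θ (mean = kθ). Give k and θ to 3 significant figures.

For Gamma(k, scale θ): mean = kθ, variance = kθ², so CV = 1/√k.
CV = 0.38, hence k = 1/CV² = 6.93.
Then θ = mean/k = 34/6.93 = 4.91.

k ≈ 6.93, θ ≈ 4.91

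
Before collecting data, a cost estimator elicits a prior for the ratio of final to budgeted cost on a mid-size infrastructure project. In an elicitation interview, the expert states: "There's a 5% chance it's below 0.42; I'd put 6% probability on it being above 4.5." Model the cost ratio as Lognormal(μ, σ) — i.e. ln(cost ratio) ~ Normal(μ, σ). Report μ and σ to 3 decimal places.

If T ~ Lognormal(μ,σ) then ln T ~ Normal(μ,σ), so the p-quantile of ln T is μ + z_p·σ.
ln(0.42) = -0.8675 and ln(4.5) = 1.504; z_{0.05} = -1.645, z_{0.94} = 1.555.
σ = (1.504 − -0.8675)/(1.555 − (-1.645)) = 0.741.
μ = -0.8675 − (-1.645)·0.741 = 0.352.

μ ≈ 0.352, σ ≈ 0.741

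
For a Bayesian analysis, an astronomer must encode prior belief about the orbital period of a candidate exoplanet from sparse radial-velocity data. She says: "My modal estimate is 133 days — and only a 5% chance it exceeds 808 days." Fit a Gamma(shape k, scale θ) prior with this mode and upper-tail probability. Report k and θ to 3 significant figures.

Gamma(k,θ) with k>1 has mode (k−1)θ, so θ = 133/(k−1).
Need P(X < 808) = 0.95 with θ tied to k this way. Start at k = 2, θ = 133: P(X<808) ≈ 0.984.
Too high — lower k to spread out. Iterating converges to k ≈ 1.7.
Then θ = 133/(1.7−1) ≈ 190.

k ≈ 1.7, θ ≈ 190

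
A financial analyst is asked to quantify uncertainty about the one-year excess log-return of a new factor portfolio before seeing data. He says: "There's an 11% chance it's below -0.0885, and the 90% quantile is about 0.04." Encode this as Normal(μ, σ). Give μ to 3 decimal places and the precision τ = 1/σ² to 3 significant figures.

μ = -0.026, τ = 381

The p-quantile of Normal(μ,σ) is μ + z_p·σ, with z_{0.11} = -1.227 and z_{0.9} = 1.282.
Eliminate σ: μ = (z₂·x₁ − z₁·x₂)/(z₂ − z₁) = (1.282·-0.0885 − (-1.227)·0.04)/2.508 = -0.026.
Then σ = (x₂ − x₁)/(z₂ − z₁) = (0.04 − -0.0885)/2.508 = 0.051.
Precision τ = 1/σ² = 1/0.05123² = 381.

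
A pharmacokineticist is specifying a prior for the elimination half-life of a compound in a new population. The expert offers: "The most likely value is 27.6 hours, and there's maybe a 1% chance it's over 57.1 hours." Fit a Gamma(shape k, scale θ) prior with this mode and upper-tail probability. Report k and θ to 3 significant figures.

k ≈ 10.2, θ ≈ 2.99

Gamma(k,θ) with k>1 has mode (k−1)θ, so θ = 27.6/(k−1).
Need P(X < 57.1) = 0.99 with θ tied to k this way. Start at k = 2, θ = 27.6: P(X<57.1) ≈ 0.612.
Too low — raise k to concentrate. Iterating converges to k ≈ 10.2.
Then θ = 27.6/(10.2−1) ≈ 2.99.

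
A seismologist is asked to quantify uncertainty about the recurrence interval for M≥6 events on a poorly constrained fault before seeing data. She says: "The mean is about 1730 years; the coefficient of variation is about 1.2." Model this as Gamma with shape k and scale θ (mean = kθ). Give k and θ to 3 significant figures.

For Gamma(k, scale θ): mean = kθ, variance = kθ², so CV = 1/√k.
CV = 1.2, hence k = 1/CV² = 0.694.
Then θ = mean/k = 1730/0.694 = 2490.

k ≈ 0.694, θ ≈ 2490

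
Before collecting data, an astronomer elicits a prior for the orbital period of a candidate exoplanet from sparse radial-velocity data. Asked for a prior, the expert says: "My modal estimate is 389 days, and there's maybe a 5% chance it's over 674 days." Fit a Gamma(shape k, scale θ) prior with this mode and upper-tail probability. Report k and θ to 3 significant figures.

k ≈ 10.2, θ ≈ 42.1

Gamma(k,θ) with k>1 has mode (k−1)θ, so θ = 389/(k−1).
Need P(X < 674) = 0.95 with θ tied to k this way. Start at k = 2, θ = 389: P(X<674) ≈ 0.517.
Too low — raise k to concentrate. Iterating converges to k ≈ 10.2.
Then θ = 389/(10.2−1) ≈ 42.1.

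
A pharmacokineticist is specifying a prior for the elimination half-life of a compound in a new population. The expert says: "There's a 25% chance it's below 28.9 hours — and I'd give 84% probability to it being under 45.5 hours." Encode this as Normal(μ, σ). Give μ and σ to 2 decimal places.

For Normal(μ,σ), the p-quantile is μ + z_p·σ. Here z_{0.25} = -0.6745, z_{0.84} = 0.9945.
So 28.9 = μ − 0.6745σ and 45.5 = μ + 0.9945σ.
Subtracting: σ = (45.5 − 28.9)/(0.9945 − (-0.6745)) = 9.95.
Then μ = 28.9 − (-0.6745)·9.95 = 35.61.

μ = 35.61, σ = 9.95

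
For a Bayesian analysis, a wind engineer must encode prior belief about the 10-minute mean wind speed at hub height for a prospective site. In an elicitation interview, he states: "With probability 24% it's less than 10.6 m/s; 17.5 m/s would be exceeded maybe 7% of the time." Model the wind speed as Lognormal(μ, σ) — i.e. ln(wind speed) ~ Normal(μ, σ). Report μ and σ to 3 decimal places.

If T ~ Lognormal(μ,σ) then ln T ~ Normal(μ,σ), so the p-quantile of ln T is μ + z_p·σ.
ln(10.6) = 2.361 and ln(17.5) = 2.862; z_{0.24} = -0.7063, z_{0.93} = 1.476.
σ = (2.862 − 2.361)/(1.476 − (-0.7063)) = 0.230.
μ = 2.361 − (-0.7063)·0.230 = 2.523.

μ ≈ 2.523, σ ≈ 0.230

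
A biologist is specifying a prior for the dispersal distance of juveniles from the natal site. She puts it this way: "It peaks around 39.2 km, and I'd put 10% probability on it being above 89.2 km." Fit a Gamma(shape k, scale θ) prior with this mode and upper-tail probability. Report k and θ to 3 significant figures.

Gamma(k,θ) with k>1 has mode (k−1)θ, so θ = 39.2/(k−1).
Need P(X < 89.2) = 0.9 with θ tied to k this way. Start at k = 2, θ = 39.2: P(X<89.2) ≈ 0.663.
Too low — raise k to concentrate. Iterating converges to k ≈ 3.84.
Then θ = 39.2/(3.84−1) ≈ 13.8.

k ≈ 3.84, θ ≈ 13.8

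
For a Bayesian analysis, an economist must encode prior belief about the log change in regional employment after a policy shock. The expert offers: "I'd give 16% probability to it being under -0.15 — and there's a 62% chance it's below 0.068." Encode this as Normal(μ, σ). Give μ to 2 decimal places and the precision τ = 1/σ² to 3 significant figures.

μ = 0.02, τ = 35.6

The p-quantile of Normal(μ,σ) is μ + z_p·σ, with z_{0.16} = -0.9945 and z_{0.62} = 0.3055.
Eliminate σ: μ = (z₂·x₁ − z₁·x₂)/(z₂ − z₁) = (0.3055·-0.15 − (-0.9945)·0.068)/1.3 = 0.02.
Then σ = (x₂ − x₁)/(z₂ − z₁) = (0.068 − -0.15)/1.3 = 0.17.
Precision τ = 1/σ² = 1/0.1677² = 35.6.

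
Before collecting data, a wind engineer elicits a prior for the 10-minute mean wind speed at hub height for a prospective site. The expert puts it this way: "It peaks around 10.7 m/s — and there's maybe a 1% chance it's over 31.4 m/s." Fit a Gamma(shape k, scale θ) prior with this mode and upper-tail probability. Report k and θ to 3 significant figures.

k ≈ 4.9, θ ≈ 2.74

Gamma(k,θ) with k>1 has mode (k−1)θ, so θ = 10.7/(k−1).
Need P(X < 31.4) = 0.99 with θ tied to k this way. Start at k = 2, θ = 10.7: P(X<31.4) ≈ 0.791.
Too low — raise k to concentrate. Iterating converges to k ≈ 4.9.
Then θ = 10.7/(4.9−1) ≈ 2.74.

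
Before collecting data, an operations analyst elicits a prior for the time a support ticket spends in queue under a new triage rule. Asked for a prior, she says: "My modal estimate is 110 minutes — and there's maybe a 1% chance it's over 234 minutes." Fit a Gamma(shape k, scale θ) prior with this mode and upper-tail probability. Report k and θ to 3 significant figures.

k ≈ 9.52, θ ≈ 12.9

Gamma(k,θ) with k>1 has mode (k−1)θ, so θ = 110/(k−1).
Need P(X < 234) = 0.99 with θ tied to k this way. Start at k = 2, θ = 110: P(X<234) ≈ 0.627.
Too low — raise k to concentrate. Iterating converges to k ≈ 9.52.
Then θ = 110/(9.52−1) ≈ 12.9.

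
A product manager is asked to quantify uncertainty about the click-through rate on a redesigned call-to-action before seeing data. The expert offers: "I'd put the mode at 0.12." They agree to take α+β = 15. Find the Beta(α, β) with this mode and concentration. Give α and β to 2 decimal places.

α = 2.56, β = 12.44

For α,β > 1 the Beta mode is (α−1)/(α+β−2). With α+β = 15, the mode is (α−1)/13.
Set (α−1)/13 = 0.12 → α = 1 + 0.12·13 = 2.56.
β = 15 − α = 12.44.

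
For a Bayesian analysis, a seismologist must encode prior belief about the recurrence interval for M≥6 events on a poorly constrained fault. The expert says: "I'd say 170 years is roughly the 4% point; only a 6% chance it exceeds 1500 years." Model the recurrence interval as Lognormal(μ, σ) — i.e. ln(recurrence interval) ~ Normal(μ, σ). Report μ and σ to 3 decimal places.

μ ≈ 6.289, σ ≈ 0.659

If T ~ Lognormal(μ,σ) then ln T ~ Normal(μ,σ), so the p-quantile of ln T is μ + z_p·σ.
ln(170) = 5.136 and ln(1500) = 7.313; z_{0.04} = -1.751, z_{0.94} = 1.555.
σ = (7.313 − 5.136)/(1.555 − (-1.751)) = 0.659.
μ = 5.136 − (-1.751)·0.659 = 6.289.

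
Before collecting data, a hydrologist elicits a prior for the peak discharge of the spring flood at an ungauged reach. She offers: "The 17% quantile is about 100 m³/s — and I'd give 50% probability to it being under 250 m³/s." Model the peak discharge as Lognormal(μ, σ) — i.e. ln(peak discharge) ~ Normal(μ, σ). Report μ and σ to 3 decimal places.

If T ~ Lognormal(μ,σ) then ln T ~ Normal(μ,σ), so the p-quantile of ln T is μ + z_p·σ.
ln(100) = 4.605 and ln(250) = 5.521; z_{0.17} = -0.9542, z_{0.5} = 0.
σ = (5.521 − 4.605)/(0 − (-0.9542)) = 0.960.
μ = 4.605 − (-0.9542)·0.960 = 5.521.

μ ≈ 5.521, σ ≈ 0.960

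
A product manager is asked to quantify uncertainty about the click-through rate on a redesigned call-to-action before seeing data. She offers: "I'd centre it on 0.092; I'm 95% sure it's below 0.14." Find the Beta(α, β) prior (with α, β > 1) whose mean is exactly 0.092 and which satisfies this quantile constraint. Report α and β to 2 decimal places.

α ≈ 10.51, β ≈ 103.77

With mean 0.092 fixed, write α = 0.092s, β = 0.908s where s = α+β.
Need P(θ < 0.14) = 0.95 under Beta(0.092s, 0.908s). Normal approximation: (q−m)/√(m(1−m)/s) ≈ z_{0.95} = 1.64, so s ≈ 0.092·0.908·(1.64)²/(0.14−0.092)² = 98.1.
At s = 98.1: P(θ<0.14) ≈ 0.938. Adjusting to match 0.95 gives s ≈ 114.29.
So α = 0.092·114.29 ≈ 10.51, β = 0.908·114.29 ≈ 103.77.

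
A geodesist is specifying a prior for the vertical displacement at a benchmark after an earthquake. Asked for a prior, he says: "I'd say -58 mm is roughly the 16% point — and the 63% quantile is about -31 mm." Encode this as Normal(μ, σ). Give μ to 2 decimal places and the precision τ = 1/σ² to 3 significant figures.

For Normal(μ,σ), the p-quantile is μ + z_p·σ. Here z_{0.16} = -0.9945, z_{0.63} = 0.3319.
So -58 = μ − 0.9945σ and -31 = μ + 0.3319σ.
Subtracting: σ = (-31 − -58)/(0.3319 − (-0.9945)) = 20.36.
Then μ = -58 − (-0.9945)·20.36 = -37.76.
Precision τ = 1/σ² = 1/20.36² = 0.00241.

μ = -37.76, τ = 0.00241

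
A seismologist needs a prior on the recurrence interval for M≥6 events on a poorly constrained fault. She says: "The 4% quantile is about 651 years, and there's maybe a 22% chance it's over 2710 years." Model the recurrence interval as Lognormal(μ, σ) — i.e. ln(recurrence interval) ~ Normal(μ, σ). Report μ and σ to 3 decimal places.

μ ≈ 7.468, σ ≈ 0.565

If T ~ Lognormal(μ,σ) then ln T ~ Normal(μ,σ), so the p-quantile of ln T is μ + z_p·σ.
ln(651) = 6.479 and ln(2710) = 7.905; z_{0.04} = -1.751, z_{0.78} = 0.7722.
σ = (7.905 − 6.479)/(0.7722 − (-1.751)) = 0.565.
μ = 6.479 − (-1.751)·0.565 = 7.468.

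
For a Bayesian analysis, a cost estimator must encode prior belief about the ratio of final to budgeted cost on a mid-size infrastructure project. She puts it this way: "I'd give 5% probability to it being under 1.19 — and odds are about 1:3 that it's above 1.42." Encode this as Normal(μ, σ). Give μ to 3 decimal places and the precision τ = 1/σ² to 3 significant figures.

μ = 1.353, τ = 102

The p-quantile of Normal(μ,σ) is μ + z_p·σ, with z_{0.05} = -1.645 and z_{0.75} = 0.6745.
Eliminate σ: μ = (z₂·x₁ − z₁·x₂)/(z₂ − z₁) = (0.6745·1.19 − (-1.645)·1.42)/2.319 = 1.353.
Then σ = (x₂ − x₁)/(z₂ − z₁) = (1.42 − 1.19)/2.319 = 0.099.
Precision τ = 1/σ² = 1/0.09917² = 102.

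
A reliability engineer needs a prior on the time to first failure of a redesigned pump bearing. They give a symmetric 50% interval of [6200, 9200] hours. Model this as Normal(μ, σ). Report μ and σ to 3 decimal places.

A symmetric 50% interval runs μ ± z·σ with z = 0.6745.
Half-width = 1500, so σ = 1500/0.6745 = 2223.903.
μ is the interval midpoint, 7700.000.

μ = 7700.000, σ = 2223.903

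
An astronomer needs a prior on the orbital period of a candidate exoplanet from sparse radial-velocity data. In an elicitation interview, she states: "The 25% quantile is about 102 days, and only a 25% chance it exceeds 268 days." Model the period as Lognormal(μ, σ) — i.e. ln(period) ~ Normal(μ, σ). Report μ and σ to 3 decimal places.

If T ~ Lognormal(μ,σ) then ln T ~ Normal(μ,σ), so the p-quantile of ln T is μ + z_p·σ.
ln(102) = 4.625 and ln(268) = 5.591; z_{0.25} = -0.6745, z_{0.75} = 0.6745.
σ = (5.591 − 4.625)/(0.6745 − (-0.6745)) = 0.716.
μ = 4.625 − (-0.6745)·0.716 = 5.108.

μ ≈ 5.108, σ ≈ 0.716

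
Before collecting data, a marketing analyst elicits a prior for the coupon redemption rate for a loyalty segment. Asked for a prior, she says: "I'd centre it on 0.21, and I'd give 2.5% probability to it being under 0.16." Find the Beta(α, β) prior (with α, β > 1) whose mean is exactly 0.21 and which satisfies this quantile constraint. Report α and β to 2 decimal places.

With mean 0.21 fixed, write α = 0.21s, β = 0.79s where s = α+β.
Need P(θ < 0.16) = 0.025 under Beta(0.21s, 0.79s). Normal approximation: (q−m)/√(m(1−m)/s) ≈ z_{0.025} = -1.96, so s ≈ 0.21·0.79·(-1.96)²/(0.16−0.21)² = 254.9.
At s = 254.9: P(θ<0.16) ≈ 0.019. Adjusting to match 0.025 gives s ≈ 230.47.
So α = 0.21·230.47 ≈ 48.40, β = 0.79·230.47 ≈ 182.07.

α ≈ 48.40, β ≈ 182.07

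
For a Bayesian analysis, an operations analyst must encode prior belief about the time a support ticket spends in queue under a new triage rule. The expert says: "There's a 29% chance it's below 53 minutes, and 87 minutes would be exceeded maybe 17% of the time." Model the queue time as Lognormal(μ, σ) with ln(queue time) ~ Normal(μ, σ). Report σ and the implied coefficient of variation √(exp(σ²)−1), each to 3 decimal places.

σ ≈ 0.329, CV ≈ 0.338

If T ~ Lognormal(μ,σ) then ln T ~ Normal(μ,σ), so the p-quantile of ln T is μ + z_p·σ.
ln(53) = 3.97 and ln(87) = 4.466; z_{0.29} = -0.5534, z_{0.83} = 0.9542.
σ = (4.466 − 3.97)/(0.9542 − (-0.5534)) = 0.329.
μ = 3.97 − (-0.5534)·0.329 = 4.152.
CV = √(exp(σ²)−1) = √(exp(0.1081)−1) = 0.338.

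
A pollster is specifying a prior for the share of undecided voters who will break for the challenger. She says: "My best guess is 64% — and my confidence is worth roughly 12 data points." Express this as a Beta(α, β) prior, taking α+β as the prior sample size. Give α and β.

α = 7.68, β = 4.32

Under the effective-sample-size interpretation, Beta(α, β) has prior mean α/(α+β) and prior sample size α+β.
So α+β = 12 and α/(α+β) = 0.64, giving α = 0.64·12 = 7.68 and β = 12 − 7.68 = 4.32.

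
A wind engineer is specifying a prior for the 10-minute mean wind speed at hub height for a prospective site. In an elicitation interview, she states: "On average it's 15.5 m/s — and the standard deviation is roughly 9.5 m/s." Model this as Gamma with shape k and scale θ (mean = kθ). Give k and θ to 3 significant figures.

For Gamma(k, scale θ): mean = kθ, variance = kθ², so CV = 1/√k.
CV = SD/mean = 9.5/15.5 = 0.6129, hence k = 1/CV² = 2.66.
Then θ = mean/k = 15.5/2.66 = 5.82.

k ≈ 2.66, θ ≈ 5.82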